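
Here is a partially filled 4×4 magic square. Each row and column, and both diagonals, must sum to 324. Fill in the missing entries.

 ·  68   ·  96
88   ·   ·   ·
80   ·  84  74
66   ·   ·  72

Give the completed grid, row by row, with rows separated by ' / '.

90 68 70 96 / 88 78 76 82 / 80 86 84 74 / 66 92 94 72

The remaining cell in row 3 is (3,2) = 324 − 238 = 86.
The remaining cell in column 1 is (1,1) = 324 − 234 = 90.
Using column 4: 96 + 74 + 72 + ? → (2,4) = 324 − 242 = 82.
The remaining cell in main diagonal is (2,2) = 324 − 246 = 78.
Anti-diagonal: 96 + 86 + 66 + ? = 324, so (2,3) = 76.
Using row 1: 90 + 68 + 96 + ? → (1,3) = 324 − 254 = 70.
The remaining cell in column 2 is (4,2) = 324 − 232 = 92.
Using column 3: 70 + 76 + 84 + ? → (4,3) = 324 − 230 = 94.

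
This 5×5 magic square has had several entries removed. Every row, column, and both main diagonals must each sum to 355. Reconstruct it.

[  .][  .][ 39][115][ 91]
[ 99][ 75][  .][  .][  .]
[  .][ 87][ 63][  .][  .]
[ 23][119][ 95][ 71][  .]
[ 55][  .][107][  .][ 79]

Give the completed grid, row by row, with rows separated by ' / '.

The remaining cell in row 4 is (4,5) = 355 − 308 = 47.
Column 3 must total 355; the given cells sum to 304, so (2,3) = 51.
Using main diagonal: 75 + 63 + 71 + 79 + ? → (1,1) = 355 − 288 = 67.
Anti-diagonal: 91 + 63 + 119 + 55 + ? = 355, so (2,4) = 27.
Row 1: 67 + 39 + 115 + 91 + ? = 355, so (1,2) = 43.
The remaining cell in row 2 is (2,5) = 355 − 252 = 103.
Using column 1: 67 + 99 + 23 + 55 + ? → (3,1) = 355 − 244 = 111.
From column 2, 355 − (43 + 75 + 87 + 119) gives (5,2) = 31.
From column 5, 355 − (91 + 103 + 47 + 79) gives (3,5) = 35.
Row 3 needs 355; the known cells sum to 296, so (3,4) = 59.
Row 5 must total 355; the given cells sum to 272, so (5,4) = 83.

67 43 39 115 91 / 99 75 51 27 103 / 111 87 63 59 35 / 23 119 95 71 47 / 55 31 107 83 79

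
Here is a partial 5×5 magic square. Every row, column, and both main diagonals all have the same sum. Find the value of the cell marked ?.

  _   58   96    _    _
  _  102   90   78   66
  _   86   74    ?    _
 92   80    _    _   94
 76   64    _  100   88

Column 2 is complete and sums to 390; that is the magic constant.
From row 2, 390 − (102 + 90 + 78 + 66) gives (2,1) = 54.
From row 5, 390 − (76 + 64 + 100 + 88) gives (5,3) = 62.
Column 3 must total 390; the given cells sum to 322, so (4,3) = 68.
Anti-diagonal needs 390; the known cells sum to 308, so (1,5) = 82.
From row 4, 390 − (92 + 80 + 68 + 94) gives (4,4) = 56.
Column 5 must total 390; the given cells sum to 330, so (3,5) = 60.
Using main diagonal: 102 + 74 + 56 + 88 + ? → (1,1) = 390 − 320 = 70.
Using row 1: 70 + 58 + 96 + 82 + ? → (1,4) = 390 − 306 = 84.
Column 1 must total 390; the given cells sum to 292, so (3,1) = 98.
Using column 4: 84 + 78 + 56 + 100 + ? → (3,4) = 390 − 318 = 72.

72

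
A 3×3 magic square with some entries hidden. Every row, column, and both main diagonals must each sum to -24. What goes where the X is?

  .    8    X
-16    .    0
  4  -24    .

Row 2: -16 + 0 + ? = -24, so (2,2) = -8.
Row 3 needs -24; the known cells sum to -20, so (3,3) = -4.
Column 1: -16 + 4 + ? = -24, so (1,1) = -12.
The remaining cell in column 3 is (1,3) = -24 − (-4) = -20.

-20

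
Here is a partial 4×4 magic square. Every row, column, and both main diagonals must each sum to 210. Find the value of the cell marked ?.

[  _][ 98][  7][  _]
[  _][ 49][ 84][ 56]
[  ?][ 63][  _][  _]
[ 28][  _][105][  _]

91

The remaining cell in row 2 is (2,1) = 210 − 189 = 21.
Column 2: 98 + 49 + 63 + ? = 210, so (4,2) = 0.
From column 3, 210 − (7 + 84 + 105) gives (3,3) = 14.
Using anti-diagonal: 84 + 63 + 28 + ? → (1,4) = 210 − 175 = 35.
The remaining cell in row 1 is (1,1) = 210 − 140 = 70.
Row 4 needs 210; the known cells sum to 133, so (4,4) = 77.
The remaining cell in column 1 is (3,1) = 210 − 119 = 91.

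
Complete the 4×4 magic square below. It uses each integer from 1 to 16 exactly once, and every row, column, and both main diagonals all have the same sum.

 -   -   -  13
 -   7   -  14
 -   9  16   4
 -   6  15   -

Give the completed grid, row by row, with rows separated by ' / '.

8 12 1 13 / 11 7 2 14 / 5 9 16 4 / 10 6 15 3

The entries are 1 through 16, which sum to 136, so each line sums to 136/4 = 34.
From row 3, 34 − (9 + 16 + 4) gives (3,1) = 5.
Column 2 must total 34; the given cells sum to 22, so (1,2) = 12.
The remaining cell in column 4 is (4,4) = 34 − 31 = 3.
Main diagonal: 7 + 16 + 3 + ? = 34, so (1,1) = 8.
Using row 1: 8 + 12 + 13 + ? → (1,3) = 34 − 33 = 1.
Row 4 must total 34; the given cells sum to 24, so (4,1) = 10.
Column 1 must total 34; the given cells sum to 23, so (2,1) = 11.
Column 3 must total 34; the given cells sum to 32, so (2,3) = 2.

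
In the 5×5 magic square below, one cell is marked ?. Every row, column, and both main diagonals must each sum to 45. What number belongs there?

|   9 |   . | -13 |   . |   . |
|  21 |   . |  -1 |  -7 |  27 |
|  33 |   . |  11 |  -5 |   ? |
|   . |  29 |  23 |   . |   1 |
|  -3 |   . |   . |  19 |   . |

From row 2, 45 − (21 + (-1) + (-7) + 27) gives (2,2) = 5.
Column 1 needs 45; the known cells sum to 60, so (4,1) = -15.
Column 3: -13 + (-1) + 11 + 23 + ? = 45, so (5,3) = 25.
Using anti-diagonal: -7 + 11 + 29 + (-3) + ? → (1,5) = 45 − 30 = 15.
From row 4, 45 − (-15 + 29 + 23 + 1) gives (4,4) = 7.
The remaining cell in column 4 is (1,4) = 45 − 14 = 31.
From main diagonal, 45 − (9 + 5 + 11 + 7) gives (5,5) = 13.
From row 1, 45 − (9 + (-13) + 31 + 15) gives (1,2) = 3.
Using row 5: -3 + 25 + 19 + 13 + ? → (5,2) = 45 − 54 = -9.
Column 2: 3 + 5 + 29 + (-9) + ? = 45, so (3,2) = 17.
Using column 5: 15 + 27 + 1 + 13 + ? → (3,5) = 45 − 56 = -11.

-11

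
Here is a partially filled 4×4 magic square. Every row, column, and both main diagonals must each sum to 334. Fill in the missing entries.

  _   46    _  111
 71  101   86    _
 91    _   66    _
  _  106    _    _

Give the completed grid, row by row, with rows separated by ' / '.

Using row 2: 71 + 101 + 86 + ? → (2,4) = 334 − 258 = 76.
Column 2 must total 334; the given cells sum to 253, so (3,2) = 81.
Anti-diagonal: 111 + 86 + 81 + ? = 334, so (4,1) = 56.
Row 3: 91 + 81 + 66 + ? = 334, so (3,4) = 96.
Using column 1: 71 + 91 + 56 + ? → (1,1) = 334 − 218 = 116.
The remaining cell in column 4 is (4,4) = 334 − 283 = 51.
The remaining cell in row 1 is (1,3) = 334 − 273 = 61.
The remaining cell in row 4 is (4,3) = 334 − 213 = 121.

116 46 61 111 / 71 101 86 76 / 91 81 66 96 / 56 106 121 51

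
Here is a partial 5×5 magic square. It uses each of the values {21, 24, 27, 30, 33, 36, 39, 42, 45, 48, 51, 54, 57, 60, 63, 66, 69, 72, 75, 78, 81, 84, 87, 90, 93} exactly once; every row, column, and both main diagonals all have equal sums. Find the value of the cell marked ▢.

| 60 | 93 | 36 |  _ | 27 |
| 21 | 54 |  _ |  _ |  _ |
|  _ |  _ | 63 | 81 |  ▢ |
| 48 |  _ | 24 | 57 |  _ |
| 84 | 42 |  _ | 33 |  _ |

The 25 entries sum to 1425, so each line sums to 1425/5 = 285.
Row 1 must total 285; the given cells sum to 216, so (1,4) = 69.
The remaining cell in column 1 is (3,1) = 285 − 213 = 72.
Column 4 needs 285; the known cells sum to 240, so (2,4) = 45.
Using main diagonal: 60 + 54 + 63 + 57 + ? → (5,5) = 285 − 234 = 51.
Anti-diagonal: 27 + 45 + 63 + 84 + ? = 285, so (4,2) = 66.
Row 4 needs 285; the known cells sum to 195, so (4,5) = 90.
The remaining cell in row 5 is (5,3) = 285 − 210 = 75.
Column 2 must total 285; the given cells sum to 255, so (3,2) = 30.
Column 3 must total 285; the given cells sum to 198, so (2,3) = 87.
The remaining cell in row 2 is (2,5) = 285 − 207 = 78.
Using row 3: 72 + 30 + 63 + 81 + ? → (3,5) = 285 − 246 = 39.

39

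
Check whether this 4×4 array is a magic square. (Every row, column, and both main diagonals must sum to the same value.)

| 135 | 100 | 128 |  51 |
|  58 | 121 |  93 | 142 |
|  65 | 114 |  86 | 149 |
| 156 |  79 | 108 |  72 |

Row 1: 135 + 100 + 128 + 51 = 414.
Row 2: 58 + 121 + 93 + 142 = 414.
Row 3: 65 + 114 + 86 + 149 = 414.
Row 4: 156 + 79 + 108 + 72 = 415.
Column 1: 135 + 58 + 65 + 156 = 414.
Column 2: 100 + 121 + 114 + 79 = 414.
Column 3: 128 + 93 + 86 + 108 = 415.
Column 4: 51 + 142 + 149 + 72 = 414.
Main diagonal: 135 + 121 + 86 + 72 = 414.
Anti-diagonal: 51 + 93 + 114 + 156 = 414.

No — row 3 sums to 414 but column 3 sums to 415.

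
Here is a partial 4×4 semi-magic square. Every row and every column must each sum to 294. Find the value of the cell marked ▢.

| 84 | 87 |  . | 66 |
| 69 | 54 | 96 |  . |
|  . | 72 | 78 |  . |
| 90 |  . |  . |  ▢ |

Row 1 needs 294; the known cells sum to 237, so (1,3) = 57.
Row 2 must total 294; the given cells sum to 219, so (2,4) = 75.
From column 1, 294 − (84 + 69 + 90) gives (3,1) = 51.
Column 2 needs 294; the known cells sum to 213, so (4,2) = 81.
Column 3 needs 294; the known cells sum to 231, so (4,3) = 63.
Row 3: 51 + 72 + 78 + ? = 294, so (3,4) = 93.
From row 4, 294 − (90 + 81 + 63) gives (4,4) = 60.

60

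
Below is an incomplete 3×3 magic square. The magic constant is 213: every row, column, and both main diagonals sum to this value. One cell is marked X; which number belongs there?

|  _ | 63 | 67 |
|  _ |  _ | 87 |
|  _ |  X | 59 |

79

Row 1 must total 213; the given cells sum to 130, so (1,1) = 83.
From main diagonal, 213 − (83 + 59) gives (2,2) = 71.
From anti-diagonal, 213 − (67 + 71) gives (3,1) = 75.
From row 2, 213 − (71 + 87) gives (2,1) = 55.
Using row 3: 75 + 59 + ? → (3,2) = 213 − 134 = 79.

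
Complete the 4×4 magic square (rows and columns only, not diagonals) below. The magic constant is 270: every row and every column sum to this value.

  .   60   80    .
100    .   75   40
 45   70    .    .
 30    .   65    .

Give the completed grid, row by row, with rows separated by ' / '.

The remaining cell in row 2 is (2,2) = 270 − 215 = 55.
Using column 1: 100 + 45 + 30 + ? → (1,1) = 270 − 175 = 95.
Column 2: 60 + 55 + 70 + ? = 270, so (4,2) = 85.
Column 3 must total 270; the given cells sum to 220, so (3,3) = 50.
Row 1 must total 270; the given cells sum to 235, so (1,4) = 35.
Using row 3: 45 + 70 + 50 + ? → (3,4) = 270 − 165 = 105.
From row 4, 270 − (30 + 85 + 65) gives (4,4) = 90.

95 60 80 35 / 100 55 75 40 / 45 70 50 105 / 30 85 65 90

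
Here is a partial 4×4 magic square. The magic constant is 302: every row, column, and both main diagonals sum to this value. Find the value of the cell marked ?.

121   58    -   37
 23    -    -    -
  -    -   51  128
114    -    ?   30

The remaining cell in row 1 is (1,3) = 302 − 216 = 86.
Column 1 must total 302; the given cells sum to 258, so (3,1) = 44.
Column 4: 37 + 128 + 30 + ? = 302, so (2,4) = 107.
Using main diagonal: 121 + 51 + 30 + ? → (2,2) = 302 − 202 = 100.
Row 2 must total 302; the given cells sum to 230, so (2,3) = 72.
Using row 3: 44 + 51 + 128 + ? → (3,2) = 302 − 223 = 79.
Column 2: 58 + 100 + 79 + ? = 302, so (4,2) = 65.
Column 3 needs 302; the known cells sum to 209, so (4,3) = 93.

93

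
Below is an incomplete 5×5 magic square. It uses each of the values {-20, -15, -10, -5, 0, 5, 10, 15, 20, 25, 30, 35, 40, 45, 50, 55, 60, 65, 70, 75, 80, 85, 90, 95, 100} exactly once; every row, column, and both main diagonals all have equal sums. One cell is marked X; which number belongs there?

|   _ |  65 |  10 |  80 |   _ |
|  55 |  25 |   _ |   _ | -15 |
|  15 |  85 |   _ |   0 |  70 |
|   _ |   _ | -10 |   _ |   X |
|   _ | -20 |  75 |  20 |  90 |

5

The 25 entries sum to 1000, so each line sums to 1000/5 = 200.
Row 3: 15 + 85 + 0 + 70 + ? = 200, so (3,3) = 30.
The remaining cell in row 5 is (5,1) = 200 − 165 = 35.
Column 2 needs 200; the known cells sum to 155, so (4,2) = 45.
Column 3 must total 200; the given cells sum to 105, so (2,3) = 95.
Row 2 must total 200; the given cells sum to 160, so (2,4) = 40.
Column 4 needs 200; the known cells sum to 140, so (4,4) = 60.
Using main diagonal: 25 + 30 + 60 + 90 + ? → (1,1) = 200 − 205 = -5.
The remaining cell in anti-diagonal is (1,5) = 200 − 150 = 50.
Column 1 must total 200; the given cells sum to 100, so (4,1) = 100.
Column 5 must total 200; the given cells sum to 195, so (4,5) = 5.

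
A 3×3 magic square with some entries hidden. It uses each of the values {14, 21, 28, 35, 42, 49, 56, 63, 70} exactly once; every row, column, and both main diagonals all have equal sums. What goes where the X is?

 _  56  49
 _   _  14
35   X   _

The 9 entries sum to 378, so each line sums to 378/3 = 126.
The remaining cell in row 1 is (1,1) = 126 − 105 = 21.
Column 1 must total 126; the given cells sum to 56, so (2,1) = 70.
Using column 3: 49 + 14 + ? → (3,3) = 126 − 63 = 63.
Using main diagonal: 21 + 63 + ? → (2,2) = 126 − 84 = 42.
The remaining cell in row 3 is (3,2) = 126 − 98 = 28.

28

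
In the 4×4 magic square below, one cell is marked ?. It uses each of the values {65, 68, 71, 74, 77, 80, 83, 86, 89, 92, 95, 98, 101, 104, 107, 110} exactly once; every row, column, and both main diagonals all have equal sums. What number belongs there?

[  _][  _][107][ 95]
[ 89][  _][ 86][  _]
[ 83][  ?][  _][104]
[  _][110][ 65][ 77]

71

The 16 entries sum to 1400, so each line sums to 1400/4 = 350.
The remaining cell in row 4 is (4,1) = 350 − 252 = 98.
Using column 1: 89 + 83 + 98 + ? → (1,1) = 350 − 270 = 80.
Column 3 must total 350; the given cells sum to 258, so (3,3) = 92.
The remaining cell in column 4 is (2,4) = 350 − 276 = 74.
Using main diagonal: 80 + 92 + 77 + ? → (2,2) = 350 − 249 = 101.
Anti-diagonal must total 350; the given cells sum to 279, so (3,2) = 71.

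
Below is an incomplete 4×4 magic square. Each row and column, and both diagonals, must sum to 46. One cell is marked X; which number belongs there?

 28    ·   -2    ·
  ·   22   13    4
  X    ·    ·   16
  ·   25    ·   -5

19

The remaining cell in row 2 is (2,1) = 46 − 39 = 7.
From column 4, 46 − (4 + 16 + (-5)) gives (1,4) = 31.
From main diagonal, 46 − (28 + 22 + (-5)) gives (3,3) = 1.
Using row 1: 28 + (-2) + 31 + ? → (1,2) = 46 − 57 = -11.
Using column 2: -11 + 22 + 25 + ? → (3,2) = 46 − 36 = 10.
Column 3 needs 46; the known cells sum to 12, so (4,3) = 34.
Anti-diagonal needs 46; the known cells sum to 54, so (4,1) = -8.
From row 3, 46 − (10 + 1 + 16) gives (3,1) = 19.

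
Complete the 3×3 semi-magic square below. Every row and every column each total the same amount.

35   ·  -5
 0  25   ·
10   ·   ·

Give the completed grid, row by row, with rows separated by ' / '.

Column 1 is already complete: 35 + 0 + 10 = 45, so that is the magic constant.
Row 1 must total 45; the given cells sum to 30, so (1,2) = 15.
Row 2 needs 45; the known cells sum to 25, so (2,3) = 20.
Column 2: 15 + 25 + ? = 45, so (3,2) = 5.
Column 3 must total 45; the given cells sum to 15, so (3,3) = 30.

35 15 -5 / 0 25 20 / 10 5 30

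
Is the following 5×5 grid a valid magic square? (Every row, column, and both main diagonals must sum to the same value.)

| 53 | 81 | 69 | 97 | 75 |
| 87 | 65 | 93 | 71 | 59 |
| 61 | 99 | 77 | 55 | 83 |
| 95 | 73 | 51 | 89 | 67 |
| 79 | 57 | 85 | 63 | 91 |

Row 1: 53 + 81 + 69 + 97 + 75 = 375.
Row 2: 87 + 65 + 93 + 71 + 59 = 375.
Row 3: 61 + 99 + 77 + 55 + 83 = 375.
Row 4: 95 + 73 + 51 + 89 + 67 = 375.
Row 5: 79 + 57 + 85 + 63 + 91 = 375.
Column 1: 53 + 87 + 61 + 95 + 79 = 375.
Column 2: 81 + 65 + 99 + 73 + 57 = 375.
Column 3: 69 + 93 + 77 + 51 + 85 = 375.
Column 4: 97 + 71 + 55 + 89 + 63 = 375.
Column 5: 75 + 59 + 83 + 67 + 91 = 375.
Main diagonal: 53 + 65 + 77 + 89 + 91 = 375.
Anti-diagonal: 75 + 71 + 77 + 73 + 79 = 375.
All lines sum to 375.

Yes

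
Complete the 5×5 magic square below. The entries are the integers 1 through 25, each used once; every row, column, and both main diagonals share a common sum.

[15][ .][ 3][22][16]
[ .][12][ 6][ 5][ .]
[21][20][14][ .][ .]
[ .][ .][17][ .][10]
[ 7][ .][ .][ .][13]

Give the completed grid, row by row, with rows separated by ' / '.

The entries are 1 through 25, which sum to 325, so each line sums to 325/5 = 65.
The remaining cell in row 1 is (1,2) = 65 − 56 = 9.
Using column 3: 3 + 6 + 14 + 17 + ? → (5,3) = 65 − 40 = 25.
Main diagonal needs 65; the known cells sum to 54, so (4,4) = 11.
From anti-diagonal, 65 − (16 + 5 + 14 + 7) gives (4,2) = 23.
Using row 4: 23 + 17 + 11 + 10 + ? → (4,1) = 65 − 61 = 4.
Column 1: 15 + 21 + 4 + 7 + ? = 65, so (2,1) = 18.
From column 2, 65 − (9 + 12 + 20 + 23) gives (5,2) = 1.
Using row 2: 18 + 12 + 6 + 5 + ? → (2,5) = 65 − 41 = 24.
From row 5, 65 − (7 + 1 + 25 + 13) gives (5,4) = 19.
Using column 4: 22 + 5 + 11 + 19 + ? → (3,4) = 65 − 57 = 8.
From column 5, 65 − (16 + 24 + 10 + 13) gives (3,5) = 2.

15 9 3 22 16 / 18 12 6 5 24 / 21 20 14 8 2 / 4 23 17 11 10 / 7 1 25 19 13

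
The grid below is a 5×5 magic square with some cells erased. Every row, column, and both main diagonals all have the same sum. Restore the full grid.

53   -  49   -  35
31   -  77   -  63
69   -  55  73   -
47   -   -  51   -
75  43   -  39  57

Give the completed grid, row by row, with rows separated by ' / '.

Column 1 is already complete: 53 + 31 + 69 + 47 + 75 = 275, so that is the magic constant.
From row 5, 275 − (75 + 43 + 39 + 57) gives (5,3) = 61.
The remaining cell in column 3 is (4,3) = 275 − 242 = 33.
Main diagonal must total 275; the given cells sum to 216, so (2,2) = 59.
Row 2 needs 275; the known cells sum to 230, so (2,4) = 45.
Using column 4: 45 + 73 + 51 + 39 + ? → (1,4) = 275 − 208 = 67.
Anti-diagonal needs 275; the known cells sum to 210, so (4,2) = 65.
Row 1 needs 275; the known cells sum to 204, so (1,2) = 71.
Row 4: 47 + 65 + 33 + 51 + ? = 275, so (4,5) = 79.
From column 2, 275 − (71 + 59 + 65 + 43) gives (3,2) = 37.
The remaining cell in column 5 is (3,5) = 275 − 234 = 41.

53 71 49 67 35 / 31 59 77 45 63 / 69 37 55 73 41 / 47 65 33 51 79 / 75 43 61 39 57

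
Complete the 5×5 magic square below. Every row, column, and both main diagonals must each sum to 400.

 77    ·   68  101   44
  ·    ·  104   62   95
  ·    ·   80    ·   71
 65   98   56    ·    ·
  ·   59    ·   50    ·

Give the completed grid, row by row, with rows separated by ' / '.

Row 1 must total 400; the given cells sum to 290, so (1,2) = 110.
Column 3: 68 + 104 + 80 + 56 + ? = 400, so (5,3) = 92.
Using anti-diagonal: 44 + 62 + 80 + 98 + ? → (5,1) = 400 − 284 = 116.
Row 5: 116 + 59 + 92 + 50 + ? = 400, so (5,5) = 83.
From column 5, 400 − (44 + 95 + 71 + 83) gives (4,5) = 107.
Row 4 needs 400; the known cells sum to 326, so (4,4) = 74.
The remaining cell in column 4 is (3,4) = 400 − 287 = 113.
Main diagonal needs 400; the known cells sum to 314, so (2,2) = 86.
Row 2 needs 400; the known cells sum to 347, so (2,1) = 53.
Column 1: 77 + 53 + 65 + 116 + ? = 400, so (3,1) = 89.
Column 2: 110 + 86 + 98 + 59 + ? = 400, so (3,2) = 47.

77 110 68 101 44 / 53 86 104 62 95 / 89 47 80 113 71 / 65 98 56 74 107 / 116 59 92 50 83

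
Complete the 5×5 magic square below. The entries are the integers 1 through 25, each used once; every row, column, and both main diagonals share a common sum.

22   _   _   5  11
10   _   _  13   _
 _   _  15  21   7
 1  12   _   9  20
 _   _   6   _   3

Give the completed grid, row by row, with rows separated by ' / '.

22 8 19 5 11 / 10 16 2 13 24 / 18 4 15 21 7 / 1 12 23 9 20 / 14 25 6 17 3

The entries are 1 through 25, which sum to 325, so each line sums to 325/5 = 65.
Row 4 needs 65; the known cells sum to 42, so (4,3) = 23.
Using column 4: 5 + 13 + 21 + 9 + ? → (5,4) = 65 − 48 = 17.
From column 5, 65 − (11 + 7 + 20 + 3) gives (2,5) = 24.
From main diagonal, 65 − (22 + 15 + 9 + 3) gives (2,2) = 16.
Anti-diagonal must total 65; the given cells sum to 51, so (5,1) = 14.
The remaining cell in row 2 is (2,3) = 65 − 63 = 2.
From row 5, 65 − (14 + 6 + 17 + 3) gives (5,2) = 25.
Column 1: 22 + 10 + 1 + 14 + ? = 65, so (3,1) = 18.
Column 3 must total 65; the given cells sum to 46, so (1,3) = 19.
Using row 1: 22 + 19 + 5 + 11 + ? → (1,2) = 65 − 57 = 8.
From row 3, 65 − (18 + 15 + 21 + 7) gives (3,2) = 4.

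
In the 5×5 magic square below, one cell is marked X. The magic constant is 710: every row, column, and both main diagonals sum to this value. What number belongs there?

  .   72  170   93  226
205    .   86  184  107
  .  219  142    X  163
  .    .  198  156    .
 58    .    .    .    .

Row 1: 72 + 170 + 93 + 226 + ? = 710, so (1,1) = 149.
From row 2, 710 − (205 + 86 + 184 + 107) gives (2,2) = 128.
Column 3 must total 710; the given cells sum to 596, so (5,3) = 114.
Using main diagonal: 149 + 128 + 142 + 156 + ? → (5,5) = 710 − 575 = 135.
Using anti-diagonal: 226 + 184 + 142 + 58 + ? → (4,2) = 710 − 610 = 100.
From column 2, 710 − (72 + 128 + 219 + 100) gives (5,2) = 191.
Column 5 must total 710; the given cells sum to 631, so (4,5) = 79.
The remaining cell in row 4 is (4,1) = 710 − 533 = 177.
Row 5 must total 710; the given cells sum to 498, so (5,4) = 212.
The remaining cell in column 1 is (3,1) = 710 − 589 = 121.
From column 4, 710 − (93 + 184 + 156 + 212) gives (3,4) = 65.

65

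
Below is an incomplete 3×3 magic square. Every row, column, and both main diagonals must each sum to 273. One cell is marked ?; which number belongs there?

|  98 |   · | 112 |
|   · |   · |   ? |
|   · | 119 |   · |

Row 1 must total 273; the given cells sum to 210, so (1,2) = 63.
Column 2 needs 273; the known cells sum to 182, so (2,2) = 91.
Main diagonal: 98 + 91 + ? = 273, so (3,3) = 84.
The remaining cell in anti-diagonal is (3,1) = 273 − 203 = 70.
From column 1, 273 − (98 + 70) gives (2,1) = 105.
Column 3 needs 273; the known cells sum to 196, so (2,3) = 77.

77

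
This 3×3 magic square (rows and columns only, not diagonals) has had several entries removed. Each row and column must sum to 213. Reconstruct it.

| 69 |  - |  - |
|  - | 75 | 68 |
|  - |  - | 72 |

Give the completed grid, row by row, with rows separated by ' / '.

69 71 73 / 70 75 68 / 74 67 72

Row 2: 75 + 68 + ? = 213, so (2,1) = 70.
Column 1: 69 + 70 + ? = 213, so (3,1) = 74.
Column 3 needs 213; the known cells sum to 140, so (1,3) = 73.
Using row 1: 69 + 73 + ? → (1,2) = 213 − 142 = 71.
Row 3 must total 213; the given cells sum to 146, so (3,2) = 67.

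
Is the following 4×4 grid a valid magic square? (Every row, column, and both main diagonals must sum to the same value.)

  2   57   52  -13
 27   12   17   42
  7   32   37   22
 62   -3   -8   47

Yes

Row 1: 2 + 57 + 52 + (-13) = 98.
Row 2: 27 + 12 + 17 + 42 = 98.
Row 3: 7 + 32 + 37 + 22 = 98.
Row 4: 62 + (-3) + (-8) + 47 = 98.
Column 1: 2 + 27 + 7 + 62 = 98.
Column 2: 57 + 12 + 32 + (-3) = 98.
Column 3: 52 + 17 + 37 + (-8) = 98.
Column 4: -13 + 42 + 22 + 47 = 98.
Main diagonal: 2 + 12 + 37 + 47 = 98.
Anti-diagonal: -13 + 17 + 32 + 62 = 98.
All lines sum to 98.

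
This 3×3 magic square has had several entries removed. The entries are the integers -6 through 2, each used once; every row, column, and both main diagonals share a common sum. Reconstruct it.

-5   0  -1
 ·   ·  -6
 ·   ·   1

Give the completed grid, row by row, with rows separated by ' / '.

The entries are -6 through 2, which sum to -18, so each line sums to -18/3 = -6.
The remaining cell in main diagonal is (2,2) = -6 − (-4) = -2.
From anti-diagonal, -6 − (-1 + (-2)) gives (3,1) = -3.
The remaining cell in row 2 is (2,1) = -6 − (-8) = 2.
The remaining cell in row 3 is (3,2) = -6 − (-2) = -4.

-5 0 -1 / 2 -2 -6 / -3 -4 1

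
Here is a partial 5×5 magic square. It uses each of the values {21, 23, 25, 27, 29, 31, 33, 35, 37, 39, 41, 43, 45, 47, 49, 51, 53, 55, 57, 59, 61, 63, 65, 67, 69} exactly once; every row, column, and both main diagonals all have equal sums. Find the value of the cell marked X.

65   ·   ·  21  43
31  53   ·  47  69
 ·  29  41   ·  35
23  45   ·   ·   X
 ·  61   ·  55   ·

51

The 25 entries sum to 1125, so each line sums to 1125/5 = 225.
The remaining cell in row 2 is (2,3) = 225 − 200 = 25.
The remaining cell in column 2 is (1,2) = 225 − 188 = 37.
Using anti-diagonal: 43 + 47 + 41 + 45 + ? → (5,1) = 225 − 176 = 49.
The remaining cell in row 1 is (1,3) = 225 − 166 = 59.
Column 1: 65 + 31 + 23 + 49 + ? = 225, so (3,1) = 57.
From row 3, 225 − (57 + 29 + 41 + 35) gives (3,4) = 63.
Column 4: 21 + 47 + 63 + 55 + ? = 225, so (4,4) = 39.
From main diagonal, 225 − (65 + 53 + 41 + 39) gives (5,5) = 27.
Row 5 needs 225; the known cells sum to 192, so (5,3) = 33.
Using column 3: 59 + 25 + 41 + 33 + ? → (4,3) = 225 − 158 = 67.
Using column 5: 43 + 69 + 35 + 27 + ? → (4,5) = 225 − 174 = 51.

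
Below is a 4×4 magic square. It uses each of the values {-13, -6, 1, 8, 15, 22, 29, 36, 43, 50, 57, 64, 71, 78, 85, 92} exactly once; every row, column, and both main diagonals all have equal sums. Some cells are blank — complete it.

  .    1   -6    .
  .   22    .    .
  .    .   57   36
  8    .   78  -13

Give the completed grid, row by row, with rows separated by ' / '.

The 16 entries sum to 632, so each line sums to 632/4 = 158.
Row 4 must total 158; the given cells sum to 73, so (4,2) = 85.
Column 2 must total 158; the given cells sum to 108, so (3,2) = 50.
The remaining cell in column 3 is (2,3) = 158 − 129 = 29.
From main diagonal, 158 − (22 + 57 + (-13)) gives (1,1) = 92.
Anti-diagonal needs 158; the known cells sum to 87, so (1,4) = 71.
Row 3 must total 158; the given cells sum to 143, so (3,1) = 15.
The remaining cell in column 1 is (2,1) = 158 − 115 = 43.
Column 4 needs 158; the known cells sum to 94, so (2,4) = 64.

92 1 -6 71 / 43 22 29 64 / 15 50 57 36 / 8 85 78 -13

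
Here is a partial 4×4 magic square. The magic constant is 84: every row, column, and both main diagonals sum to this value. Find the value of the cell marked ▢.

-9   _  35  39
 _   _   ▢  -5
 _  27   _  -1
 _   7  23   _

15

The remaining cell in row 1 is (1,2) = 84 − 65 = 19.
Column 2: 19 + 27 + 7 + ? = 84, so (2,2) = 31.
Column 4 needs 84; the known cells sum to 33, so (4,4) = 51.
Main diagonal must total 84; the given cells sum to 73, so (3,3) = 11.
Row 3 needs 84; the known cells sum to 37, so (3,1) = 47.
The remaining cell in row 4 is (4,1) = 84 − 81 = 3.
Column 1: -9 + 47 + 3 + ? = 84, so (2,1) = 43.
Column 3: 35 + 11 + 23 + ? = 84, so (2,3) = 15.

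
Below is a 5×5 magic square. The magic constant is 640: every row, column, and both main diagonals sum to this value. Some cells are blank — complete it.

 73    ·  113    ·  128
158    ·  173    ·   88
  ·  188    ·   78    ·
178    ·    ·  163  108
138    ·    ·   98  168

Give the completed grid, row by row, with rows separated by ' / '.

73 143 113 183 128 / 158 103 173 118 88 / 93 188 133 78 148 / 178 123 68 163 108 / 138 83 153 98 168

Column 1 must total 640; the given cells sum to 547, so (3,1) = 93.
Column 5 must total 640; the given cells sum to 492, so (3,5) = 148.
From row 3, 640 − (93 + 188 + 78 + 148) gives (3,3) = 133.
Main diagonal must total 640; the given cells sum to 537, so (2,2) = 103.
Using row 2: 158 + 103 + 173 + 88 + ? → (2,4) = 640 − 522 = 118.
From column 4, 640 − (118 + 78 + 163 + 98) gives (1,4) = 183.
The remaining cell in anti-diagonal is (4,2) = 640 − 517 = 123.
Row 1: 73 + 113 + 183 + 128 + ? = 640, so (1,2) = 143.
Row 4 needs 640; the known cells sum to 572, so (4,3) = 68.
The remaining cell in column 2 is (5,2) = 640 − 557 = 83.
Column 3 must total 640; the given cells sum to 487, so (5,3) = 153.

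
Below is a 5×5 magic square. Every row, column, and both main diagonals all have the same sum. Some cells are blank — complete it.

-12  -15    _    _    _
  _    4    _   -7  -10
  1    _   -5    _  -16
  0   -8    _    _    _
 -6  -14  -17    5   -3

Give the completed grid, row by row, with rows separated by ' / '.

Row 5 is already complete: -6 + -14 + -17 + 5 + -3 = -35, so that is the magic constant.
Column 1 needs -35; the known cells sum to -17, so (2,1) = -18.
The remaining cell in column 2 is (3,2) = -35 − (-33) = -2.
Main diagonal must total -35; the given cells sum to -16, so (4,4) = -19.
Anti-diagonal must total -35; the given cells sum to -26, so (1,5) = -9.
Row 2 needs -35; the known cells sum to -31, so (2,3) = -4.
Row 3 needs -35; the known cells sum to -22, so (3,4) = -13.
The remaining cell in column 4 is (1,4) = -35 − (-34) = -1.
From column 5, -35 − (-9 + (-10) + (-16) + (-3)) gives (4,5) = 3.
Row 1 must total -35; the given cells sum to -37, so (1,3) = 2.
From row 4, -35 − (0 + (-8) + (-19) + 3) gives (4,3) = -11.

-12 -15 2 -1 -9 / -18 4 -4 -7 -10 / 1 -2 -5 -13 -16 / 0 -8 -11 -19 3 / -6 -14 -17 5 -3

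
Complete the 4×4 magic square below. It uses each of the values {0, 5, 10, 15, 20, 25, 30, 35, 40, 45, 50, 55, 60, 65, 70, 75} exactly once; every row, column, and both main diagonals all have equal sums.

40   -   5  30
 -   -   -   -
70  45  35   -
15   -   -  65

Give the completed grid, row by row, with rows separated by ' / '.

The 16 entries sum to 600, so each line sums to 600/4 = 150.
Row 1 must total 150; the given cells sum to 75, so (1,2) = 75.
The remaining cell in row 3 is (3,4) = 150 − 150 = 0.
Using column 1: 40 + 70 + 15 + ? → (2,1) = 150 − 125 = 25.
Column 4 must total 150; the given cells sum to 95, so (2,4) = 55.
The remaining cell in main diagonal is (2,2) = 150 − 140 = 10.
From anti-diagonal, 150 − (30 + 45 + 15) gives (2,3) = 60.
Column 2 must total 150; the given cells sum to 130, so (4,2) = 20.
Column 3 needs 150; the known cells sum to 100, so (4,3) = 50.

40 75 5 30 / 25 10 60 55 / 70 45 35 0 / 15 20 50 65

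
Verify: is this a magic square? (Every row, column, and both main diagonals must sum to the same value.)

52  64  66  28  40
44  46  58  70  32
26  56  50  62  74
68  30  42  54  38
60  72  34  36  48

No — main diagonal sums to 250 but column 2 sums to 268.

Row 1: 52 + 64 + 66 + 28 + 40 = 250.
Row 2: 44 + 46 + 58 + 70 + 32 = 250.
Row 3: 26 + 56 + 50 + 62 + 74 = 268.
Row 4: 68 + 30 + 42 + 54 + 38 = 232.
Row 5: 60 + 72 + 34 + 36 + 48 = 250.
Column 1: 52 + 44 + 26 + 68 + 60 = 250.
Column 2: 64 + 46 + 56 + 30 + 72 = 268.
Column 3: 66 + 58 + 50 + 42 + 34 = 250.
Column 4: 28 + 70 + 62 + 54 + 36 = 250.
Column 5: 40 + 32 + 74 + 38 + 48 = 232.
Main diagonal: 52 + 46 + 50 + 54 + 48 = 250.
Anti-diagonal: 40 + 70 + 50 + 30 + 60 = 250.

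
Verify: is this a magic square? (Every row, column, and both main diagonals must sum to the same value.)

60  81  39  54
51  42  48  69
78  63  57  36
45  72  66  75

Row 1: 60 + 81 + 39 + 54 = 234.
Row 2: 51 + 42 + 48 + 69 = 210.
Row 3: 78 + 63 + 57 + 36 = 234.
Row 4: 45 + 72 + 66 + 75 = 258.
Column 1: 60 + 51 + 78 + 45 = 234.
Column 2: 81 + 42 + 63 + 72 = 258.
Column 3: 39 + 48 + 57 + 66 = 210.
Column 4: 54 + 69 + 36 + 75 = 234.
Main diagonal: 60 + 42 + 57 + 75 = 234.
Anti-diagonal: 54 + 48 + 63 + 45 = 210.

No — column 3 sums to 210 but row 1 sums to 234.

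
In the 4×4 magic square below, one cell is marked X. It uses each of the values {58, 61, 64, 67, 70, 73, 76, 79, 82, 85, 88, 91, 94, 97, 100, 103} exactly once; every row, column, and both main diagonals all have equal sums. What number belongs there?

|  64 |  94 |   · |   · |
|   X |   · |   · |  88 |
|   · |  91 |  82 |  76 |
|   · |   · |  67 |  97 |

The 16 entries sum to 1288, so each line sums to 1288/4 = 322.
Row 3: 91 + 82 + 76 + ? = 322, so (3,1) = 73.
Column 4 needs 322; the known cells sum to 261, so (1,4) = 61.
Main diagonal needs 322; the known cells sum to 243, so (2,2) = 79.
Using row 1: 64 + 94 + 61 + ? → (1,3) = 322 − 219 = 103.
Column 2 must total 322; the given cells sum to 264, so (4,2) = 58.
Column 3: 103 + 82 + 67 + ? = 322, so (2,3) = 70.
Anti-diagonal must total 322; the given cells sum to 222, so (4,1) = 100.
From row 2, 322 − (79 + 70 + 88) gives (2,1) = 85.

85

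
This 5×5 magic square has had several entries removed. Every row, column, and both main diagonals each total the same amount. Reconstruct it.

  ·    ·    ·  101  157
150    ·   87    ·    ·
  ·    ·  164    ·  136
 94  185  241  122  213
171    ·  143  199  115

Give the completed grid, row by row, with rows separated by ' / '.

Row 4 is already complete: 94 + 185 + 241 + 122 + 213 = 855, so that is the magic constant.
Row 5: 171 + 143 + 199 + 115 + ? = 855, so (5,2) = 227.
Column 3 must total 855; the given cells sum to 635, so (1,3) = 220.
Column 5 needs 855; the known cells sum to 621, so (2,5) = 234.
Using anti-diagonal: 157 + 164 + 185 + 171 + ? → (2,4) = 855 − 677 = 178.
The remaining cell in row 2 is (2,2) = 855 − 649 = 206.
Using column 4: 101 + 178 + 122 + 199 + ? → (3,4) = 855 − 600 = 255.
From main diagonal, 855 − (206 + 164 + 122 + 115) gives (1,1) = 248.
Row 1 must total 855; the given cells sum to 726, so (1,2) = 129.
The remaining cell in column 1 is (3,1) = 855 − 663 = 192.
From column 2, 855 − (129 + 206 + 185 + 227) gives (3,2) = 108.

248 129 220 101 157 / 150 206 87 178 234 / 192 108 164 255 136 / 94 185 241 122 213 / 171 227 143 199 115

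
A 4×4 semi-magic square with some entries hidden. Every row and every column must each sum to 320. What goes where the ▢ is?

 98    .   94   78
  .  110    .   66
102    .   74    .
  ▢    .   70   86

The remaining cell in row 1 is (1,2) = 320 − 270 = 50.
Column 3: 94 + 74 + 70 + ? = 320, so (2,3) = 82.
Column 4: 78 + 66 + 86 + ? = 320, so (3,4) = 90.
Using row 2: 110 + 82 + 66 + ? → (2,1) = 320 − 258 = 62.
Row 3: 102 + 74 + 90 + ? = 320, so (3,2) = 54.
Using column 1: 98 + 62 + 102 + ? → (4,1) = 320 − 262 = 58.

58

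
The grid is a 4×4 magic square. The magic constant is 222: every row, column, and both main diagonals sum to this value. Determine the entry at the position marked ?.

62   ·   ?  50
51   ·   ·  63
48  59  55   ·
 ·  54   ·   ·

Using row 3: 48 + 59 + 55 + ? → (3,4) = 222 − 162 = 60.
Column 1: 62 + 51 + 48 + ? = 222, so (4,1) = 61.
The remaining cell in column 4 is (4,4) = 222 − 173 = 49.
From main diagonal, 222 − (62 + 55 + 49) gives (2,2) = 56.
Anti-diagonal needs 222; the known cells sum to 170, so (2,3) = 52.
Row 4 must total 222; the given cells sum to 164, so (4,3) = 58.
Column 2: 56 + 59 + 54 + ? = 222, so (1,2) = 53.
Column 3 must total 222; the given cells sum to 165, so (1,3) = 57.

57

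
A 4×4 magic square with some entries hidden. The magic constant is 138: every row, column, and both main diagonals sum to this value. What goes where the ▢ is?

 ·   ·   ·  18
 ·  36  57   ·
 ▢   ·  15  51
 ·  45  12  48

42

Row 4 must total 138; the given cells sum to 105, so (4,1) = 33.
Column 3 must total 138; the given cells sum to 84, so (1,3) = 54.
The remaining cell in column 4 is (2,4) = 138 − 117 = 21.
Main diagonal: 36 + 15 + 48 + ? = 138, so (1,1) = 39.
Using anti-diagonal: 18 + 57 + 33 + ? → (3,2) = 138 − 108 = 30.
Row 1 needs 138; the known cells sum to 111, so (1,2) = 27.
From row 2, 138 − (36 + 57 + 21) gives (2,1) = 24.
Row 3: 30 + 15 + 51 + ? = 138, so (3,1) = 42.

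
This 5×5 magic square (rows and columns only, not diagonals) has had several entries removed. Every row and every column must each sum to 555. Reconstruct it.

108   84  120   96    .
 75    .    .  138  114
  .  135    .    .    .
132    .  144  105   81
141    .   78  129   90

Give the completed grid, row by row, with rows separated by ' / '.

The remaining cell in row 1 is (1,5) = 555 − 408 = 147.
Row 4 needs 555; the known cells sum to 462, so (4,2) = 93.
Using row 5: 141 + 78 + 129 + 90 + ? → (5,2) = 555 − 438 = 117.
Using column 1: 108 + 75 + 132 + 141 + ? → (3,1) = 555 − 456 = 99.
Column 2: 84 + 135 + 93 + 117 + ? = 555, so (2,2) = 126.
From column 4, 555 − (96 + 138 + 105 + 129) gives (3,4) = 87.
Column 5 must total 555; the given cells sum to 432, so (3,5) = 123.
From row 2, 555 − (75 + 126 + 138 + 114) gives (2,3) = 102.
Row 3 needs 555; the known cells sum to 444, so (3,3) = 111.

108 84 120 96 147 / 75 126 102 138 114 / 99 135 111 87 123 / 132 93 144 105 81 / 141 117 78 129 90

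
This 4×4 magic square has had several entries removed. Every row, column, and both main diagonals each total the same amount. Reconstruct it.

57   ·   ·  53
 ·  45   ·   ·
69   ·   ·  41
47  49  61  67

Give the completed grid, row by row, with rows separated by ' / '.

57 71 43 53 / 51 45 65 63 / 69 59 55 41 / 47 49 61 67

Row 4 is already complete: 47 + 49 + 61 + 67 = 224, so that is the magic constant.
Using column 1: 57 + 69 + 47 + ? → (2,1) = 224 − 173 = 51.
From column 4, 224 − (53 + 41 + 67) gives (2,4) = 63.
Main diagonal must total 224; the given cells sum to 169, so (3,3) = 55.
The remaining cell in row 2 is (2,3) = 224 − 159 = 65.
Row 3 needs 224; the known cells sum to 165, so (3,2) = 59.
The remaining cell in column 2 is (1,2) = 224 − 153 = 71.
Using column 3: 65 + 55 + 61 + ? → (1,3) = 224 − 181 = 43.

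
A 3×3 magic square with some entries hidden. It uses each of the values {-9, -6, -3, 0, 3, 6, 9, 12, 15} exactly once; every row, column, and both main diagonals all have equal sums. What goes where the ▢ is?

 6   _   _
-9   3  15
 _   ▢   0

-3

The 9 entries sum to 27, so each line sums to 27/3 = 9.
Using column 1: 6 + (-9) + ? → (3,1) = 9 − (-3) = 12.
The remaining cell in column 3 is (1,3) = 9 − 15 = -6.
Using row 1: 6 + (-6) + ? → (1,2) = 9 − 0 = 9.
Row 3 must total 9; the given cells sum to 12, so (3,2) = -3.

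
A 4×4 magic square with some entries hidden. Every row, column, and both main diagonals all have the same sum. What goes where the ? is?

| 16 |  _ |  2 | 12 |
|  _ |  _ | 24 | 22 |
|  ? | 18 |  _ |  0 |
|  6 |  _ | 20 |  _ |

28

Anti-diagonal is complete and sums to 60; that is the magic constant.
From row 1, 60 − (16 + 2 + 12) gives (1,2) = 30.
From column 3, 60 − (2 + 24 + 20) gives (3,3) = 14.
Column 4 must total 60; the given cells sum to 34, so (4,4) = 26.
From main diagonal, 60 − (16 + 14 + 26) gives (2,2) = 4.
Row 2 needs 60; the known cells sum to 50, so (2,1) = 10.
Row 3 must total 60; the given cells sum to 32, so (3,1) = 28.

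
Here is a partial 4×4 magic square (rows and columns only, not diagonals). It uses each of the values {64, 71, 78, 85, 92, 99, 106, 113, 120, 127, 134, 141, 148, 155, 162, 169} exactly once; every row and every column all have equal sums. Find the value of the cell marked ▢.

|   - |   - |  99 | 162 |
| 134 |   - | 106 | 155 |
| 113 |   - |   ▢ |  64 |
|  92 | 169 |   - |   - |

141

The 16 entries sum to 1864, so each line sums to 1864/4 = 466.
Using row 2: 134 + 106 + 155 + ? → (2,2) = 466 − 395 = 71.
Column 1: 134 + 113 + 92 + ? = 466, so (1,1) = 127.
From column 4, 466 − (162 + 155 + 64) gives (4,4) = 85.
Row 1: 127 + 99 + 162 + ? = 466, so (1,2) = 78.
From row 4, 466 − (92 + 169 + 85) gives (4,3) = 120.
Using column 2: 78 + 71 + 169 + ? → (3,2) = 466 − 318 = 148.
From column 3, 466 − (99 + 106 + 120) gives (3,3) = 141.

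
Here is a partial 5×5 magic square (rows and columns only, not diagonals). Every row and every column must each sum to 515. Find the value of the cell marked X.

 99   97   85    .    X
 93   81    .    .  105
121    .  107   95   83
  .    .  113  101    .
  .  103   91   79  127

Row 3: 121 + 107 + 95 + 83 + ? = 515, so (3,2) = 109.
From row 5, 515 − (103 + 91 + 79 + 127) gives (5,1) = 115.
Column 1: 99 + 93 + 121 + 115 + ? = 515, so (4,1) = 87.
Column 2: 97 + 81 + 109 + 103 + ? = 515, so (4,2) = 125.
Column 3: 85 + 107 + 113 + 91 + ? = 515, so (2,3) = 119.
Row 2 needs 515; the known cells sum to 398, so (2,4) = 117.
Using row 4: 87 + 125 + 113 + 101 + ? → (4,5) = 515 − 426 = 89.
Column 4 must total 515; the given cells sum to 392, so (1,4) = 123.
The remaining cell in column 5 is (1,5) = 515 − 404 = 111.

111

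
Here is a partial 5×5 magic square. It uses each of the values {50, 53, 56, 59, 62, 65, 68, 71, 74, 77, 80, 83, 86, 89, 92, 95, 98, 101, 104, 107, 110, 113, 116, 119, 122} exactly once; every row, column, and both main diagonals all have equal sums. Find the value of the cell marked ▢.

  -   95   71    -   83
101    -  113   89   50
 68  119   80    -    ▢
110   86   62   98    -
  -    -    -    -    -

The 25 entries sum to 2150, so each line sums to 2150/5 = 430.
The remaining cell in row 2 is (2,2) = 430 − 353 = 77.
From row 4, 430 − (110 + 86 + 62 + 98) gives (4,5) = 74.
Using column 2: 95 + 77 + 119 + 86 + ? → (5,2) = 430 − 377 = 53.
Using column 3: 71 + 113 + 80 + 62 + ? → (5,3) = 430 − 326 = 104.
The remaining cell in anti-diagonal is (5,1) = 430 − 338 = 92.
From column 1, 430 − (101 + 68 + 110 + 92) gives (1,1) = 59.
Main diagonal needs 430; the known cells sum to 314, so (5,5) = 116.
The remaining cell in row 1 is (1,4) = 430 − 308 = 122.
Row 5 must total 430; the given cells sum to 365, so (5,4) = 65.
The remaining cell in column 4 is (3,4) = 430 − 374 = 56.
Column 5 must total 430; the given cells sum to 323, so (3,5) = 107.

107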